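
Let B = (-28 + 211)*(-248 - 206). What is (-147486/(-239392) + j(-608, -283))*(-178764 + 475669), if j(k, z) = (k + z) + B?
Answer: -2984239204050825/119696 ≈ -2.4932e+10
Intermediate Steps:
B = -83082 (B = 183*(-454) = -83082)
j(k, z) = -83082 + k + z (j(k, z) = (k + z) - 83082 = -83082 + k + z)
(-147486/(-239392) + j(-608, -283))*(-178764 + 475669) = (-147486/(-239392) + (-83082 - 608 - 283))*(-178764 + 475669) = (-147486*(-1/239392) - 83973)*296905 = (73743/119696 - 83973)*296905 = -10051158465/119696*296905 = -2984239204050825/119696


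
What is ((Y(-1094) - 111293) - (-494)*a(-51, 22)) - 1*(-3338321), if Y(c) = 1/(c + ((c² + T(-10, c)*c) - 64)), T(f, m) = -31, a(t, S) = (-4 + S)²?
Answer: 4164731389729/1229592 ≈ 3.3871e+6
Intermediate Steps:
Y(c) = 1/(-64 + c² - 30*c) (Y(c) = 1/(c + ((c² - 31*c) - 64)) = 1/(c + (-64 + c² - 31*c)) = 1/(-64 + c² - 30*c))
((Y(-1094) - 111293) - (-494)*a(-51, 22)) - 1*(-3338321) = ((1/(-64 + (-1094)² - 30*(-1094)) - 111293) - (-494)*(-4 + 22)²) - 1*(-3338321) = ((1/(-64 + 1196836 + 32820) - 111293) - (-494)*18²) + 3338321 = ((1/1229592 - 111293) - (-494)*324) + 3338321 = ((1/1229592 - 111293) - 1*(-160056)) + 3338321 = (-136844982455/1229592 + 160056) + 3338321 = 59958594697/1229592 + 3338321 = 4164731389729/1229592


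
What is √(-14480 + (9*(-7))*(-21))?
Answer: I*√13157 ≈ 114.7*I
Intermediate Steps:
√(-14480 + (9*(-7))*(-21)) = √(-14480 - 63*(-21)) = √(-14480 + 1323) = √(-13157) = I*√13157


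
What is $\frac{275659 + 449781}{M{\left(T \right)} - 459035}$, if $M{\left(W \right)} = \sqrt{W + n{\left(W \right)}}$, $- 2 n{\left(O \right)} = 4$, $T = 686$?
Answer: $- \frac{333002350400}{210713130541} - \frac{4352640 \sqrt{19}}{210713130541} \approx -1.5804$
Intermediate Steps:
$n{\left(O \right)} = -2$ ($n{\left(O \right)} = \left(- \frac{1}{2}\right) 4 = -2$)
$M{\left(W \right)} = \sqrt{-2 + W}$ ($M{\left(W \right)} = \sqrt{W - 2} = \sqrt{-2 + W}$)
$\frac{275659 + 449781}{M{\left(T \right)} - 459035} = \frac{275659 + 449781}{\sqrt{-2 + 686} - 459035} = \frac{725440}{\sqrt{684} - 459035} = \frac{725440}{6 \sqrt{19} - 459035} = \frac{725440}{-459035 + 6 \sqrt{19}}$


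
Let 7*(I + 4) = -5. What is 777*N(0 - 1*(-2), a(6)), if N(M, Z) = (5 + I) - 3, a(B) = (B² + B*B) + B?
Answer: -2109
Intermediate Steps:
a(B) = B + 2*B² (a(B) = (B² + B²) + B = 2*B² + B = B + 2*B²)
I = -33/7 (I = -4 + (⅐)*(-5) = -4 - 5/7 = -33/7 ≈ -4.7143)
N(M, Z) = -19/7 (N(M, Z) = (5 - 33/7) - 3 = 2/7 - 3 = -19/7)
777*N(0 - 1*(-2), a(6)) = 777*(-19/7) = -2109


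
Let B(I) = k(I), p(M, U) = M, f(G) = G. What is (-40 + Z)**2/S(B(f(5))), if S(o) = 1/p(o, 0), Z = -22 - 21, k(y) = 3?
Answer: 20667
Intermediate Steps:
B(I) = 3
Z = -43
S(o) = 1/o
(-40 + Z)**2/S(B(f(5))) = (-40 - 43)**2/(1/3) = (-83)**2/(1/3) = 6889*3 = 20667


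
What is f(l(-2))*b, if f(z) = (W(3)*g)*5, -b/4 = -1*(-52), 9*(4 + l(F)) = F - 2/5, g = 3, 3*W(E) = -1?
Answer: 1040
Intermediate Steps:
W(E) = -⅓ (W(E) = (⅓)*(-1) = -⅓)
l(F) = -182/45 + F/9 (l(F) = -4 + (F - 2/5)/9 = -4 + (F - 2*⅕)/9 = -4 + (F - ⅖)/9 = -4 + (-⅖ + F)/9 = -4 + (-2/45 + F/9) = -182/45 + F/9)
b = -208 (b = -(-4)*(-52) = -4*52 = -208)
f(z) = -5 (f(z) = -⅓*3*5 = -1*5 = -5)
f(l(-2))*b = -5*(-208) = 1040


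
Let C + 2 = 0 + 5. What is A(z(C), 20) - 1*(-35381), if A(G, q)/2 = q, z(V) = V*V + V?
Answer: 35421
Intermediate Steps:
C = 3 (C = -2 + (0 + 5) = -2 + 5 = 3)
z(V) = V + V² (z(V) = V² + V = V + V²)
A(G, q) = 2*q
A(z(C), 20) - 1*(-35381) = 2*20 - 1*(-35381) = 40 + 35381 = 35421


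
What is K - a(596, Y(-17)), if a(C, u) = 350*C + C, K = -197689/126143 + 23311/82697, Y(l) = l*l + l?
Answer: -2182272373950276/10431647671 ≈ -2.0920e+5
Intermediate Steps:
Y(l) = l + l² (Y(l) = l² + l = l + l²)
K = -13407767760/10431647671 (K = -197689*1/126143 + 23311*(1/82697) = -197689/126143 + 23311/82697 = -13407767760/10431647671 ≈ -1.2853)
a(C, u) = 351*C
K - a(596, Y(-17)) = -13407767760/10431647671 - 351*596 = -13407767760/10431647671 - 1*209196 = -13407767760/10431647671 - 209196 = -2182272373950276/10431647671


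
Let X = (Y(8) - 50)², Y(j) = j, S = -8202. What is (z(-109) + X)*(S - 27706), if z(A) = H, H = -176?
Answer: -57021904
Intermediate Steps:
X = 1764 (X = (8 - 50)² = (-42)² = 1764)
z(A) = -176
(z(-109) + X)*(S - 27706) = (-176 + 1764)*(-8202 - 27706) = 1588*(-35908) = -57021904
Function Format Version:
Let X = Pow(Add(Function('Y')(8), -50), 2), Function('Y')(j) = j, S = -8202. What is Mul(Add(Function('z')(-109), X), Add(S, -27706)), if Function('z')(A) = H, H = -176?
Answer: -57021904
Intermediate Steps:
X = 1764 (X = Pow(Add(8, -50), 2) = Pow(-42, 2) = 1764)
Function('z')(A) = -176
Mul(Add(Function('z')(-109), X), Add(S, -27706)) = Mul(Add(-176, 1764), Add(-8202, -27706)) = Mul(1588, -35908) = -57021904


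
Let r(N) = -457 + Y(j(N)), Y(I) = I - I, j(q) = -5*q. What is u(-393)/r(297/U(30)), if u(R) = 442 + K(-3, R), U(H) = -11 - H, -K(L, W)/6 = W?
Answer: -2800/457 ≈ -6.1269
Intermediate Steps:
K(L, W) = -6*W
Y(I) = 0
u(R) = 442 - 6*R
r(N) = -457 (r(N) = -457 + 0 = -457)
u(-393)/r(297/U(30)) = (442 - 6*(-393))/(-457) = (442 + 2358)*(-1/457) = 2800*(-1/457) = -2800/457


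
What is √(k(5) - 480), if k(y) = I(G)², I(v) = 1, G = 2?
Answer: I*√479 ≈ 21.886*I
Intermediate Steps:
k(y) = 1 (k(y) = 1² = 1)
√(k(5) - 480) = √(1 - 480) = √(-479) = I*√479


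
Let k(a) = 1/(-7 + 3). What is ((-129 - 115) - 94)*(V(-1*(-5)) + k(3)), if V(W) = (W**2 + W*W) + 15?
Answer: -43771/2 ≈ -21886.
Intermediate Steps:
V(W) = 15 + 2*W**2 (V(W) = (W**2 + W**2) + 15 = 2*W**2 + 15 = 15 + 2*W**2)
k(a) = -1/4 (k(a) = 1/(-4) = -1/4)
((-129 - 115) - 94)*(V(-1*(-5)) + k(3)) = ((-129 - 115) - 94)*((15 + 2*(-1*(-5))**2) - 1/4) = (-244 - 94)*((15 + 2*5**2) - 1/4) = -338*((15 + 2*25) - 1/4) = -338*((15 + 50) - 1/4) = -338*(65 - 1/4) = -338*259/4 = -43771/2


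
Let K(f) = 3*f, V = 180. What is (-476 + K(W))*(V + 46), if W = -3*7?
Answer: -121814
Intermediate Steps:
W = -21
(-476 + K(W))*(V + 46) = (-476 + 3*(-21))*(180 + 46) = (-476 - 63)*226 = -539*226 = -121814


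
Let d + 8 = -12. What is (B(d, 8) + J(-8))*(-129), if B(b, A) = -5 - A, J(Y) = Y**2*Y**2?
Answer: -526707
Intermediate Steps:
d = -20 (d = -8 - 12 = -20)
J(Y) = Y**4
(B(d, 8) + J(-8))*(-129) = ((-5 - 1*8) + (-8)**4)*(-129) = ((-5 - 8) + 4096)*(-129) = (-13 + 4096)*(-129) = 4083*(-129) = -526707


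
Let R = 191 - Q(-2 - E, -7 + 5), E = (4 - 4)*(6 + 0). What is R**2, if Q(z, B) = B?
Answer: 37249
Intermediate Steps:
E = 0 (E = 0*6 = 0)
R = 193 (R = 191 - (-7 + 5) = 191 - 1*(-2) = 191 + 2 = 193)
R**2 = 193**2 = 37249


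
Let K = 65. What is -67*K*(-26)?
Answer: 113230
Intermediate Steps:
-67*K*(-26) = -67*65*(-26) = -4355*(-26) = 113230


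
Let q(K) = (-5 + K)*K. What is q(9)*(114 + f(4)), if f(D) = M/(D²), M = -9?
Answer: 16335/4 ≈ 4083.8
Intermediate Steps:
f(D) = -9/D²
q(K) = K*(-5 + K)
q(9)*(114 + f(4)) = (9*(-5 + 9))*(114 - 9/4²) = (9*4)*(114 - 9*1/16) = 36*(114 - 9/16) = 36*(1815/16) = 16335/4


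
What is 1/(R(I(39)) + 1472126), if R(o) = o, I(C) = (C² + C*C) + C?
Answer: 1/1475207 ≈ 6.7787e-7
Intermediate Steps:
I(C) = C + 2*C² (I(C) = (C² + C²) + C = 2*C² + C = C + 2*C²)
1/(R(I(39)) + 1472126) = 1/(39*(1 + 2*39) + 1472126) = 1/(39*(1 + 78) + 1472126) = 1/(39*79 + 1472126) = 1/(3081 + 1472126) = 1/1475207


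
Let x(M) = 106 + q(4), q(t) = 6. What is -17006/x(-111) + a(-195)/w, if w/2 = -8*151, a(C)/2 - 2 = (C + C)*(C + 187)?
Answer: -1305807/8456 ≈ -154.42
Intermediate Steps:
a(C) = 4 + 4*C*(187 + C) (a(C) = 4 + 2*((C + C)*(C + 187)) = 4 + 2*((2*C)*(187 + C)) = 4 + 2*(2*C*(187 + C)) = 4 + 4*C*(187 + C))
x(M) = 112 (x(M) = 106 + 6 = 112)
w = -2416 (w = 2*(-8*151) = 2*(-1208) = -2416)
-17006/x(-111) + a(-195)/w = -17006/112 + (4 + 4*(-195)**2 + 748*(-195))/(-2416) = -17006*1/112 + (4 + 4*38025 - 145860)*(-1/2416) = -8503/56 + (4 + 152100 - 145860)*(-1/2416) = -8503/56 + 6244*(-1/2416) = -8503/56 - 1561/604 = -1305807/8456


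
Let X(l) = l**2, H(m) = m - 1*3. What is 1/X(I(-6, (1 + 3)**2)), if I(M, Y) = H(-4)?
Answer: 1/49 ≈ 0.020408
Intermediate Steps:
H(m) = -3 + m (H(m) = m - 3 = -3 + m)
I(M, Y) = -7 (I(M, Y) = -3 - 4 = -7)
1/X(I(-6, (1 + 3)**2)) = 1/((-7)**2) = 1/49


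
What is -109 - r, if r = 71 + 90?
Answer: -270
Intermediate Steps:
r = 161
-109 - r = -109 - 1*161 = -109 - 161 = -270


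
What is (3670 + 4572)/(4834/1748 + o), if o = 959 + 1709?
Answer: 7203508/2334249 ≈ 3.0860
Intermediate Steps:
o = 2668
(3670 + 4572)/(4834/1748 + o) = (3670 + 4572)/(4834/1748 + 2668) = 8242/(4834*(1/1748) + 2668) = 8242/(2417/874 + 2668) = 8242/(2334249/874) = 8242*(874/2334249) = 7203508/2334249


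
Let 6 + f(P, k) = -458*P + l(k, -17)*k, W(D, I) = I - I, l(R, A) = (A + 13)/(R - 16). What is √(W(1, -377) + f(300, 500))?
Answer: I*√16626626/11 ≈ 370.69*I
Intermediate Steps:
l(R, A) = (13 + A)/(-16 + R)
W(D, I) = 0
f(P, k) = -6 - 458*P - 4*k/(-16 + k) (f(P, k) = -6 + (-458*P + ((13 - 17)/(-16 + k))*k) = -6 + (-458*P + (-4/(-16 + k))*k) = -6 + (-458*P - 4*k/(-16 + k)) = -6 - 458*P - 4*k/(-16 + k))
√(W(1, -377) + f(300, 500)) = √(0 + 2*(48 - 5*500 + 3664*300 - 229*300*500)/(-16 + 500)) = √(0 + 2*(48 - 2500 + 1099200 - 34350000)/484) = √(0 + 2*(1/484)*(-33253252)) = √(0 - 16626626/121) = √(-16626626/121) = I*√16626626/11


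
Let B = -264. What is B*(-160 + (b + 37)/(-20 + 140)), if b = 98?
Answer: 41943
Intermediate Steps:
B*(-160 + (b + 37)/(-20 + 140)) = -264*(-160 + (98 + 37)/(-20 + 140)) = -264*(-160 + 135/120) = -264*(-160 + 135*(1/120)) = -264*(-160 + 9/8) = -264*(-1271/8) = 41943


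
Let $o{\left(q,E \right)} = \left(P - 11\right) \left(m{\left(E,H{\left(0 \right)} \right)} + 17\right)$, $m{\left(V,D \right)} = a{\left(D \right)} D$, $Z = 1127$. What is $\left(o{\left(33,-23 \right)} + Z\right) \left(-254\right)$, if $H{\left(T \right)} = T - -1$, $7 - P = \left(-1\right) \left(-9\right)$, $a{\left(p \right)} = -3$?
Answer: $-240030$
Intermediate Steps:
$P = -2$ ($P = 7 - \left(-1\right) \left(-9\right) = 7 - 9 = -2$)
$H{\left(T \right)} = 1 + T$ ($H{\left(T \right)} = T + 1 = 1 + T$)
$m{\left(V,D \right)} = - 3 D$
$o{\left(q,E \right)} = -182$ ($o{\left(q,E \right)} = \left(-2 - 11\right) \left(- 3 \left(1 + 0\right) + 17\right) = - 13 \left(\left(-3\right) 1 + 17\right) = - 13 \left(-3 + 17\right) = \left(-13\right) 14 = -182$)
$\left(o{\left(33,-23 \right)} + Z\right) \left(-254\right) = \left(-182 + 1127\right) \left(-254\right) = 945 \left(-254\right) = -240030$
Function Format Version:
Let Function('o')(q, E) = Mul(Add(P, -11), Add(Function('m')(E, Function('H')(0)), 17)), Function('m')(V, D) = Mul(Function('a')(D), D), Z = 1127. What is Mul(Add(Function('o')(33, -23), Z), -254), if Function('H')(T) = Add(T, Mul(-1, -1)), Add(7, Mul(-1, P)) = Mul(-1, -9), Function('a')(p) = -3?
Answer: -240030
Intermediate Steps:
P = -2 (P = Add(7, Mul(-1, Mul(-1, -9))) = Add(7, Mul(-1, 9)) = Add(7, -9) = -2)
Function('H')(T) = Add(1, T) (Function('H')(T) = Add(T, 1) = Add(1, T))
Function('m')(V, D) = Mul(-3, D)
Function('o')(q, E) = -182 (Function('o')(q, E) = Mul(Add(-2, -11), Add(Mul(-3, Add(1, 0)), 17)) = Mul(-13, Add(Mul(-3, 1), 17)) = Mul(-13, Add(-3, 17)) = Mul(-13, 14) = -182)
Mul(Add(Function('o')(33, -23), Z), -254) = Mul(Add(-182, 1127), -254) = Mul(945, -254) = -240030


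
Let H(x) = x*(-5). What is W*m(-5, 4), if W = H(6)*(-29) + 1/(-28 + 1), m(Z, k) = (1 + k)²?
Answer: 587225/27 ≈ 21749.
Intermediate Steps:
H(x) = -5*x
W = 23489/27 (W = -5*6*(-29) + 1/(-28 + 1) = -30*(-29) + 1/(-27) = 870 - 1/27 = 23489/27 ≈ 869.96)
W*m(-5, 4) = 23489*(1 + 4)²/27 = (23489/27)*5² = (23489/27)*25 = 587225/27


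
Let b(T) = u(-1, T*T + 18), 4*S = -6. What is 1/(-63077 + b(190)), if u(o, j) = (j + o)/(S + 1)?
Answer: -1/135311 ≈ -7.3904e-6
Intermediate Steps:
S = -3/2 (S = (1/4)*(-6) = -3/2 ≈ -1.5000)
u(o, j) = -2*j - 2*o (u(o, j) = (j + o)/(-3/2 + 1) = (j + o)/(-1/2) = (j + o)*(-2) = -2*j - 2*o)
b(T) = -34 - 2*T**2 (b(T) = -2*(T*T + 18) - 2*(-1) = -2*(T**2 + 18) + 2 = -2*(18 + T**2) + 2 = (-36 - 2*T**2) + 2 = -34 - 2*T**2)
1/(-63077 + b(190)) = 1/(-63077 + (-34 - 2*190**2)) = 1/(-63077 + (-34 - 2*36100)) = 1/(-63077 + (-34 - 72200)) = 1/(-63077 - 72234) = 1/(-135311) = -1/135311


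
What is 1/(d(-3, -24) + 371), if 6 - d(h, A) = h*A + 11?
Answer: 1/294 ≈ 0.0034014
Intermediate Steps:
d(h, A) = -5 - A*h (d(h, A) = 6 - (h*A + 11) = 6 - (A*h + 11) = 6 - (11 + A*h) = 6 + (-11 - A*h) = -5 - A*h)
1/(d(-3, -24) + 371) = 1/((-5 - 1*(-24)*(-3)) + 371) = 1/((-5 - 72) + 371) = 1/(-77 + 371) = 1/294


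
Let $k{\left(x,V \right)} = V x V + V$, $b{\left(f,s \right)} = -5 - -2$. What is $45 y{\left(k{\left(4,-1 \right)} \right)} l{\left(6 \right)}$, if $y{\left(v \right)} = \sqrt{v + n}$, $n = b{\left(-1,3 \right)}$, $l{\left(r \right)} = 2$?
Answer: $0$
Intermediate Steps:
$b{\left(f,s \right)} = -3$ ($b{\left(f,s \right)} = -5 + 2 = -3$)
$k{\left(x,V \right)} = V + x V^{2}$ ($k{\left(x,V \right)} = x V^{2} + V = V + x V^{2}$)
$n = -3$
$y{\left(v \right)} = \sqrt{-3 + v}$ ($y{\left(v \right)} = \sqrt{v - 3} = \sqrt{-3 + v}$)
$45 y{\left(k{\left(4,-1 \right)} \right)} l{\left(6 \right)} = 45 \sqrt{-3 - \left(1 - 4\right)} 2 = 45 \sqrt{-3 - -3} \cdot 2 = 45 \sqrt{-3 + 3} \cdot 2 = 45 \sqrt{0} \cdot 2 = 45 \cdot 0 \cdot 2 = 0 \cdot 2 = 0$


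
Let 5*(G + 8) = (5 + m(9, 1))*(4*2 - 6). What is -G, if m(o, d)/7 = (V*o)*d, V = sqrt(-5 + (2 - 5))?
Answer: 6 - 252*I*sqrt(2)/5 ≈ 6.0 - 71.276*I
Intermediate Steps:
V = 2*I*sqrt(2) (V = sqrt(-5 - 3) = sqrt(-8) = 2*I*sqrt(2) ≈ 2.8284*I)
m(o, d) = 14*I*d*o*sqrt(2) (m(o, d) = 7*(((2*I*sqrt(2))*o)*d) = 7*((2*I*o*sqrt(2))*d) = 7*(2*I*d*o*sqrt(2)) = 14*I*d*o*sqrt(2))
G = -6 + 252*I*sqrt(2)/5 (G = -8 + ((5 + 14*I*1*9*sqrt(2))*(4*2 - 6))/5 = -8 + ((5 + 126*I*sqrt(2))*(8 - 6))/5 = -8 + ((5 + 126*I*sqrt(2))*2)/5 = -8 + (10 + 252*I*sqrt(2))/5 = -8 + (2 + 252*I*sqrt(2)/5) = -6 + 252*I*sqrt(2)/5 ≈ -6.0 + 71.276*I)
-G = -(-6 + 252*I*sqrt(2)/5) = 6 - 252*I*sqrt(2)/5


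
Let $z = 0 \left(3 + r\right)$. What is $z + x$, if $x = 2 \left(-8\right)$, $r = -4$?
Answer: $-16$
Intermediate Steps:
$x = -16$
$z = 0$ ($z = 0 \left(3 - 4\right) = 0 \left(-1\right) = 0$)
$z + x = 0 - 16 = -16$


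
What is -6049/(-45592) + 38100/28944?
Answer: 39836197/27491976 ≈ 1.4490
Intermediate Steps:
-6049/(-45592) + 38100/28944 = -6049*(-1/45592) + 38100*(1/28944) = 6049/45592 + 3175/2412 = 39836197/27491976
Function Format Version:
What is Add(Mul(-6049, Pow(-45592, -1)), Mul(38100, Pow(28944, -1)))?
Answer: Rational(39836197, 27491976) ≈ 1.4490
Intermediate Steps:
Add(Mul(-6049, Pow(-45592, -1)), Mul(38100, Pow(28944, -1))) = Add(Mul(-6049, Rational(-1, 45592)), Mul(38100, Rational(1, 28944))) = Add(Rational(6049, 45592), Rational(3175, 2412)) = Rational(39836197, 27491976)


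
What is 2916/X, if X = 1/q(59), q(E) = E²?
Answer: 10150596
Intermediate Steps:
X = 1/3481 (X = 1/(59²) = 1/3481 ≈ 0.00028727)
2916/X = 2916/(1/3481) = 2916*3481 = 10150596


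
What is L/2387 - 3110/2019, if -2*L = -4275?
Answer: -6215915/9638706 ≈ -0.64489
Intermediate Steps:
L = 4275/2 (L = -½*(-4275) = 4275/2 ≈ 2137.5)
L/2387 - 3110/2019 = (4275/2)/2387 - 3110/2019 = (4275/2)*(1/2387) - 3110*1/2019 = 4275/4774 - 3110/2019 = -6215915/9638706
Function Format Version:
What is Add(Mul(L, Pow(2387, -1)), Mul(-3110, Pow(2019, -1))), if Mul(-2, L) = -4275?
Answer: Rational(-6215915, 9638706) ≈ -0.64489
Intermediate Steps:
L = Rational(4275, 2) (L = Mul(Rational(-1, 2), -4275) = Rational(4275, 2) ≈ 2137.5)
Add(Mul(L, Pow(2387, -1)), Mul(-3110, Pow(2019, -1))) = Add(Mul(Rational(4275, 2), Pow(2387, -1)), Mul(-3110, Pow(2019, -1))) = Add(Mul(Rational(4275, 2), Rational(1, 2387)), Mul(-3110, Rational(1, 2019))) = Add(Rational(4275, 4774), Rational(-3110, 2019)) = Rational(-6215915, 9638706)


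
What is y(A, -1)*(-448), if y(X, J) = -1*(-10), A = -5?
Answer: -4480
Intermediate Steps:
y(X, J) = 10
y(A, -1)*(-448) = 10*(-448) = -4480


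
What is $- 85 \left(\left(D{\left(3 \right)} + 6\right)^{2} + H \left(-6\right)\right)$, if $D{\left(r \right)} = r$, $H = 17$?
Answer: $1785$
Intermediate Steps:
$- 85 \left(\left(D{\left(3 \right)} + 6\right)^{2} + H \left(-6\right)\right) = - 85 \left(\left(3 + 6\right)^{2} + 17 \left(-6\right)\right) = - 85 \left(9^{2} - 102\right) = - 85 \left(81 - 102\right) = \left(-85\right) \left(-21\right) = 1785$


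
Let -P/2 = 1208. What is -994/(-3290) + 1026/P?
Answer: -34787/283880 ≈ -0.12254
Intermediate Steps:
P = -2416 (P = -2*1208 = -2416)
-994/(-3290) + 1026/P = -994/(-3290) + 1026/(-2416) = -994*(-1/3290) + 1026*(-1/2416) = 71/235 - 513/1208 = -34787/283880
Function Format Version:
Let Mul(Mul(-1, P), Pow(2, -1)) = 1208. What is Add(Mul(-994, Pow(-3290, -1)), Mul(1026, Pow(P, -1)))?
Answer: Rational(-34787, 283880) ≈ -0.12254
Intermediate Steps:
P = -2416 (P = Mul(-2, 1208) = -2416)
Add(Mul(-994, Pow(-3290, -1)), Mul(1026, Pow(P, -1))) = Add(Mul(-994, Pow(-3290, -1)), Mul(1026, Pow(-2416, -1))) = Add(Mul(-994, Rational(-1, 3290)), Mul(1026, Rational(-1, 2416))) = Add(Rational(71, 235), Rational(-513, 1208)) = Rational(-34787, 283880)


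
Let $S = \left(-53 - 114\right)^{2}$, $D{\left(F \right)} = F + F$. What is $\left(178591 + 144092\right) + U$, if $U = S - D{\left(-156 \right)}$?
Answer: $350884$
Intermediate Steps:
$D{\left(F \right)} = 2 F$
$S = 27889$ ($S = \left(-167\right)^{2} = 27889$)
$U = 28201$ ($U = 27889 - 2 \left(-156\right) = 27889 - -312 = 27889 + 312 = 28201$)
$\left(178591 + 144092\right) + U = \left(178591 + 144092\right) + 28201 = 322683 + 28201 = 350884$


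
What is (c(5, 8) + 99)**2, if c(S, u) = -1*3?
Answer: 9216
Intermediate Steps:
c(S, u) = -3
(c(5, 8) + 99)**2 = (-3 + 99)**2 = 96**2 = 9216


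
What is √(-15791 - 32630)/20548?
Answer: I*√48421/20548 ≈ 0.010709*I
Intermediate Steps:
√(-15791 - 32630)/20548 = √(-48421)*(1/20548) = (I*√48421)*(1/20548) = I*√48421/20548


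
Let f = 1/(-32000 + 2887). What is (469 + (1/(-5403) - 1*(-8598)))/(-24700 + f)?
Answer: -1426216757000/3885249218703 ≈ -0.36708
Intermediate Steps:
f = -1/29113 (f = 1/(-29113) = -1/29113 ≈ -3.4349e-5)
(469 + (1/(-5403) - 1*(-8598)))/(-24700 + f) = (469 + (1/(-5403) - 1*(-8598)))/(-24700 - 1/29113) = (469 + (-1/5403 + 8598))/(-719091101/29113) = (469 + 46454993/5403)*(-29113/719091101) = (48989000/5403)*(-29113/719091101) = -1426216757000/3885249218703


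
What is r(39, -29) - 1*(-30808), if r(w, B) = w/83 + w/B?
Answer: 74152750/2407 ≈ 30807.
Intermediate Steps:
r(w, B) = w/83 + w/B (r(w, B) = w*(1/83) + w/B = w/83 + w/B)
r(39, -29) - 1*(-30808) = ((1/83)*39 + 39/(-29)) - 1*(-30808) = (39/83 + 39*(-1/29)) + 30808 = (39/83 - 39/29) + 30808 = -2106/2407 + 30808 = 74152750/2407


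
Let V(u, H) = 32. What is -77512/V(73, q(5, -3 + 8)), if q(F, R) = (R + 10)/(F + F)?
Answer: -9689/4 ≈ -2422.3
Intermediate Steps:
q(F, R) = (10 + R)/(2*F) (q(F, R) = (10 + R)/((2*F)) = (10 + R)*(1/(2*F)) = (10 + R)/(2*F))
-77512/V(73, q(5, -3 + 8)) = -77512/32 = -77512*1/32 = -9689/4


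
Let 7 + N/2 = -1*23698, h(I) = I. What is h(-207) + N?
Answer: -47617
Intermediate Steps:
N = -47410 (N = -14 + 2*(-1*23698) = -14 + 2*(-23698) = -14 - 47396 = -47410)
h(-207) + N = -207 - 47410 = -47617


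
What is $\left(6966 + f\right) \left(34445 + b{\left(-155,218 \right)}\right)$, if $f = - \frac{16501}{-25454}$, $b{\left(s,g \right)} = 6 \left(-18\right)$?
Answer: $\frac{6088948104905}{25454} \approx 2.3921 \cdot 10^{8}$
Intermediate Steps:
$b{\left(s,g \right)} = -108$
$f = \frac{16501}{25454}$ ($f = \left(-16501\right) \left(- \frac{1}{25454}\right) = \frac{16501}{25454} \approx 0.64827$)
$\left(6966 + f\right) \left(34445 + b{\left(-155,218 \right)}\right) = \left(6966 + \frac{16501}{25454}\right) \left(34445 - 108\right) = \frac{177329065}{25454} \cdot 34337 = \frac{6088948104905}{25454}$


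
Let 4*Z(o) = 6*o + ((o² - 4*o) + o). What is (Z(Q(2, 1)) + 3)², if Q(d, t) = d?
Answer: 121/4 ≈ 30.250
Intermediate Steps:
Z(o) = o²/4 + 3*o/4 (Z(o) = (6*o + ((o² - 4*o) + o))/4 = (6*o + (o² - 3*o))/4 = (o² + 3*o)/4 = o²/4 + 3*o/4)
(Z(Q(2, 1)) + 3)² = ((¼)*2*(3 + 2) + 3)² = ((¼)*2*5 + 3)² = (5/2 + 3)² = (11/2)² = 121/4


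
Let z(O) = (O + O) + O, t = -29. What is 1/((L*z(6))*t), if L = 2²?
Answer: -1/2088 ≈ -0.00047893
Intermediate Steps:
z(O) = 3*O (z(O) = 2*O + O = 3*O)
L = 4
1/((L*z(6))*t) = 1/((4*(3*6))*(-29)) = 1/((4*18)*(-29)) = 1/(72*(-29)) = 1/(-2088) = -1/2088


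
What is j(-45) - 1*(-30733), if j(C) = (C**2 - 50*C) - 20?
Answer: 34988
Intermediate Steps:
j(C) = -20 + C**2 - 50*C
j(-45) - 1*(-30733) = (-20 + (-45)**2 - 50*(-45)) - 1*(-30733) = (-20 + 2025 + 2250) + 30733 = 4255 + 30733 = 34988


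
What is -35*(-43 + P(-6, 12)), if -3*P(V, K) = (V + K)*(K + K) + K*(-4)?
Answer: 2625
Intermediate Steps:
P(V, K) = 4*K/3 - 2*K*(K + V)/3 (P(V, K) = -((V + K)*(K + K) + K*(-4))/3 = -((K + V)*(2*K) - 4*K)/3 = -(2*K*(K + V) - 4*K)/3 = -(-4*K + 2*K*(K + V))/3 = 4*K/3 - 2*K*(K + V)/3)
-35*(-43 + P(-6, 12)) = -35*(-43 + (⅔)*12*(2 - 1*12 - 1*(-6))) = -35*(-43 + (⅔)*12*(2 - 12 + 6)) = -35*(-43 + (⅔)*12*(-4)) = -35*(-43 - 32) = -35*(-75) = 2625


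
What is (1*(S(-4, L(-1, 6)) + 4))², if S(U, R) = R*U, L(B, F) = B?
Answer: 64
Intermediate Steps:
(1*(S(-4, L(-1, 6)) + 4))² = (1*(-1*(-4) + 4))² = (1*(4 + 4))² = (1*8)² = 8² = 64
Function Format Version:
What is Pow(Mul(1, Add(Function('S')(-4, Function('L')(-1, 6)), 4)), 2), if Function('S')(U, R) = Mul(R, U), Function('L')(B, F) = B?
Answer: 64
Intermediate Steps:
Pow(Mul(1, Add(Function('S')(-4, Function('L')(-1, 6)), 4)), 2) = Pow(Mul(1, Add(Mul(-1, -4), 4)), 2) = Pow(Mul(1, Add(4, 4)), 2) = Pow(Mul(1, 8), 2) = Pow(8, 2) = 64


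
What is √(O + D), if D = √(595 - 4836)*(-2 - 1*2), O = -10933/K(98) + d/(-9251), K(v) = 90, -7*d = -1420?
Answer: √(-545249382370 - 17950640400*I*√4241)/66990 ≈ 9.1086 - 14.299*I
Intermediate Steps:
d = 1420/7 (d = -⅐*(-1420) = 1420/7 ≈ 202.86)
O = -708116081/5828130 (O = -10933/90 + (1420/7)/(-9251) = -10933*1/90 + (1420/7)*(-1/9251) = -10933/90 - 1420/64757 = -708116081/5828130 ≈ -121.50)
D = -4*I*√4241 (D = √(-4241)*(-2 - 2) = (I*√4241)*(-4) = -4*I*√4241 ≈ -260.49*I)
√(O + D) = √(-708116081/5828130 - 4*I*√4241)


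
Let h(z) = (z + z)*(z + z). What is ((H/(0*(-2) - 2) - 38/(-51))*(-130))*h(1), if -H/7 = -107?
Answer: 9911980/51 ≈ 1.9435e+5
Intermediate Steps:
H = 749 (H = -7*(-107) = 749)
h(z) = 4*z² (h(z) = (2*z)*(2*z) = 4*z²)
((H/(0*(-2) - 2) - 38/(-51))*(-130))*h(1) = ((749/(0*(-2) - 2) - 38/(-51))*(-130))*(4*1²) = ((749/(0 - 2) - 38*(-1/51))*(-130))*(4*1) = ((749/(-2) + 38/51)*(-130))*4 = ((749*(-½) + 38/51)*(-130))*4 = ((-749/2 + 38/51)*(-130))*4 = -38123/102*(-130)*4 = (2477995/51)*4 = 9911980/51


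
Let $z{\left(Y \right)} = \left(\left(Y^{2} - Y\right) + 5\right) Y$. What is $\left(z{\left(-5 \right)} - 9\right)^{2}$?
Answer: $33856$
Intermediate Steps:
$z{\left(Y \right)} = Y \left(5 + Y^{2} - Y\right)$ ($z{\left(Y \right)} = \left(5 + Y^{2} - Y\right) Y = Y \left(5 + Y^{2} - Y\right)$)
$\left(z{\left(-5 \right)} - 9\right)^{2} = \left(- 5 \left(5 + \left(-5\right)^{2} - -5\right) - 9\right)^{2} = \left(- 5 \left(5 + 25 + 5\right) - 9\right)^{2} = \left(\left(-5\right) 35 - 9\right)^{2} = \left(-175 - 9\right)^{2} = \left(-184\right)^{2} = 33856$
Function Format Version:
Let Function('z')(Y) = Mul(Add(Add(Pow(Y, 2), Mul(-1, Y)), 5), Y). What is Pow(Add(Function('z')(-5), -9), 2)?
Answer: 33856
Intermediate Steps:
Function('z')(Y) = Mul(Y, Add(5, Pow(Y, 2), Mul(-1, Y))) (Function('z')(Y) = Mul(Add(5, Pow(Y, 2), Mul(-1, Y)), Y) = Mul(Y, Add(5, Pow(Y, 2), Mul(-1, Y))))
Pow(Add(Function('z')(-5), -9), 2) = Pow(Add(Mul(-5, Add(5, Pow(-5, 2), Mul(-1, -5))), -9), 2) = Pow(Add(Mul(-5, Add(5, 25, 5)), -9), 2) = Pow(Add(Mul(-5, 35), -9), 2) = Pow(Add(-175, -9), 2) = Pow(-184, 2) = 33856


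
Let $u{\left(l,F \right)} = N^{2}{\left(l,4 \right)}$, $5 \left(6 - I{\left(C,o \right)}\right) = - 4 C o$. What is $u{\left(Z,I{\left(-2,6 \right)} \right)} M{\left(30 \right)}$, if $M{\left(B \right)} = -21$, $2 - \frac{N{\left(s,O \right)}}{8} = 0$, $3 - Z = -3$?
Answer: $-5376$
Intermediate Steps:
$Z = 6$ ($Z = 3 - -3 = 3 + 3 = 6$)
$I{\left(C,o \right)} = 6 + \frac{4 C o}{5}$ ($I{\left(C,o \right)} = 6 - \frac{- 4 C o}{5} = 6 - \frac{\left(-4\right) C o}{5} = 6 + \frac{4 C o}{5}$)
$N{\left(s,O \right)} = 16$ ($N{\left(s,O \right)} = 16 - 0 = 16 + 0 = 16$)
$u{\left(l,F \right)} = 256$ ($u{\left(l,F \right)} = 16^{2} = 256$)
$u{\left(Z,I{\left(-2,6 \right)} \right)} M{\left(30 \right)} = 256 \left(-21\right) = -5376$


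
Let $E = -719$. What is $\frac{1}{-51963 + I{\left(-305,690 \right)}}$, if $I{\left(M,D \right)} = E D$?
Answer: $- \frac{1}{548073} \approx -1.8246 \cdot 10^{-6}$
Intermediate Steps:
$I{\left(M,D \right)} = - 719 D$
$\frac{1}{-51963 + I{\left(-305,690 \right)}} = \frac{1}{-51963 - 496110} = \frac{1}{-548073} = - \frac{1}{548073}$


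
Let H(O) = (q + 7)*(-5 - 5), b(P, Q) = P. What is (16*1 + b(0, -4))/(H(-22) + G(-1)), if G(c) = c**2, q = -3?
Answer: -16/39 ≈ -0.41026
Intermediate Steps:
H(O) = -40 (H(O) = (-3 + 7)*(-5 - 5) = 4*(-10) = -40)
(16*1 + b(0, -4))/(H(-22) + G(-1)) = (16*1 + 0)/(-40 + (-1)**2) = (16 + 0)/(-40 + 1) = 16/(-39) = 16*(-1/39) = -16/39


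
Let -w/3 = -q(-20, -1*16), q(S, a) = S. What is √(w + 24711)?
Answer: 3*√2739 ≈ 157.01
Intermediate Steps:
w = -60 (w = -(-3)*(-20) = -3*20 = -60)
√(w + 24711) = √(-60 + 24711) = √24651 = 3*√2739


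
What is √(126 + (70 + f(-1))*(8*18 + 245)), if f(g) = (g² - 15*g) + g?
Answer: √33191 ≈ 182.18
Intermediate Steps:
f(g) = g² - 14*g
√(126 + (70 + f(-1))*(8*18 + 245)) = √(126 + (70 - (-14 - 1))*(8*18 + 245)) = √(126 + (70 - 1*(-15))*(144 + 245)) = √(126 + (70 + 15)*389) = √(126 + 85*389) = √(126 + 33065) = √33191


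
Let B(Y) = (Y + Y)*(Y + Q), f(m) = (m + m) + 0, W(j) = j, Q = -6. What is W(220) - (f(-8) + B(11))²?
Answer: -8616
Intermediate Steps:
f(m) = 2*m (f(m) = 2*m + 0 = 2*m)
B(Y) = 2*Y*(-6 + Y) (B(Y) = (Y + Y)*(Y - 6) = (2*Y)*(-6 + Y) = 2*Y*(-6 + Y))
W(220) - (f(-8) + B(11))² = 220 - (2*(-8) + 2*11*(-6 + 11))² = 220 - (-16 + 2*11*5)² = 220 - (-16 + 110)² = 220 - 1*94² = 220 - 1*8836 = 220 - 8836 = -8616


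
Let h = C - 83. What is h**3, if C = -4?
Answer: -658503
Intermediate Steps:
h = -87 (h = -4 - 83 = -87)
h**3 = (-87)**3 = -658503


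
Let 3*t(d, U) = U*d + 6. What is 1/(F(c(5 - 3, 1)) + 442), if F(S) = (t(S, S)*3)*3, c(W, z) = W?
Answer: 1/472 ≈ 0.0021186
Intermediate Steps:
t(d, U) = 2 + U*d/3 (t(d, U) = (U*d + 6)/3 = (6 + U*d)/3 = 2 + U*d/3)
F(S) = 18 + 3*S² (F(S) = ((2 + S*S/3)*3)*3 = ((2 + S²/3)*3)*3 = (6 + S²)*3 = 18 + 3*S²)
1/(F(c(5 - 3, 1)) + 442) = 1/((18 + 3*(5 - 3)²) + 442) = 1/((18 + 3*2²) + 442) = 1/((18 + 3*4) + 442) = 1/((18 + 12) + 442) = 1/(30 + 442) = 1/472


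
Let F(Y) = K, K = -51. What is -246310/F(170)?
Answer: 246310/51 ≈ 4829.6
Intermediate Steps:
F(Y) = -51
-246310/F(170) = -246310/(-51) = -246310*(-1/51) = 246310/51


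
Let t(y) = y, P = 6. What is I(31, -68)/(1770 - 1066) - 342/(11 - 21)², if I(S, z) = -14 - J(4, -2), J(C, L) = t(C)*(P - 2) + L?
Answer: -15223/4400 ≈ -3.4598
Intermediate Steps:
J(C, L) = L + 4*C (J(C, L) = C*(6 - 2) + L = C*4 + L = 4*C + L = L + 4*C)
I(S, z) = -28 (I(S, z) = -14 - (-2 + 4*4) = -14 - (-2 + 16) = -14 - 1*14 = -14 - 14 = -28)
I(31, -68)/(1770 - 1066) - 342/(11 - 21)² = -28/(1770 - 1066) - 342/(11 - 21)² = -28/704 - 342/((-10)²) = -28*1/704 - 342/100 = -7/176 - 342*1/100 = -7/176 - 171/50 = -15223/4400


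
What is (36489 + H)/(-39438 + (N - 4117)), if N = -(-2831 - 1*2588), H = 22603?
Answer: -14773/9534 ≈ -1.5495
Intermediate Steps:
N = 5419 (N = -(-2831 - 2588) = -1*(-5419) = 5419)
(36489 + H)/(-39438 + (N - 4117)) = (36489 + 22603)/(-39438 + (5419 - 4117)) = 59092/(-39438 + 1302) = 59092/(-38136) = 59092*(-1/38136) = -14773/9534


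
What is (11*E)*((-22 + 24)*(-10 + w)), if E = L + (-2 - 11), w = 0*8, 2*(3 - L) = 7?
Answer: 2970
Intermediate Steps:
L = -1/2 (L = 3 - 1/2*7 = 3 - 7/2 = -1/2 ≈ -0.50000)
w = 0
E = -27/2 (E = -1/2 + (-2 - 11) = -1/2 - 13 = -27/2 ≈ -13.500)
(11*E)*((-22 + 24)*(-10 + w)) = (11*(-27/2))*((-22 + 24)*(-10 + 0)) = -297*(-10) = -297/2*(-20) = 2970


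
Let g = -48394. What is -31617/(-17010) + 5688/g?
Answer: 26542967/15244110 ≈ 1.7412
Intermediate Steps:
-31617/(-17010) + 5688/g = -31617/(-17010) + 5688/(-48394) = -31617*(-1/17010) + 5688*(-1/48394) = 1171/630 - 2844/24197 = 26542967/15244110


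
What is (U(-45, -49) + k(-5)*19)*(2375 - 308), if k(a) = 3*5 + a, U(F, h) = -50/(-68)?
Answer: 13404495/34 ≈ 3.9425e+5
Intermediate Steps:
U(F, h) = 25/34 (U(F, h) = -50*(-1/68) = 25/34)
k(a) = 15 + a
(U(-45, -49) + k(-5)*19)*(2375 - 308) = (25/34 + (15 - 5)*19)*(2375 - 308) = (25/34 + 10*19)*2067 = (25/34 + 190)*2067 = (6485/34)*2067 = 13404495/34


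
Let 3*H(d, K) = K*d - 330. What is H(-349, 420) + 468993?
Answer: 420023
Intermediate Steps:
H(d, K) = -110 + K*d/3 (H(d, K) = (K*d - 330)/3 = (-330 + K*d)/3 = -110 + K*d/3)
H(-349, 420) + 468993 = (-110 + (⅓)*420*(-349)) + 468993 = (-110 - 48860) + 468993 = -48970 + 468993 = 420023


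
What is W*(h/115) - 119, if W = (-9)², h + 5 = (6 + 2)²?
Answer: -8906/115 ≈ -77.443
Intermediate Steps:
h = 59 (h = -5 + (6 + 2)² = -5 + 8² = -5 + 64 = 59)
W = 81
W*(h/115) - 119 = 81*(59/115) - 119 = 4779/115 - 119 = -8906/115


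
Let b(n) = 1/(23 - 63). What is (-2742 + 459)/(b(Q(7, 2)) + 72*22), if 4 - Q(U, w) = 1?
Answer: -91320/63359 ≈ -1.4413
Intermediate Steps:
Q(U, w) = 3 (Q(U, w) = 4 - 1*1 = 4 - 1 = 3)
b(n) = -1/40 (b(n) = 1/(-40) = -1/40)
(-2742 + 459)/(b(Q(7, 2)) + 72*22) = (-2742 + 459)/(-1/40 + 72*22) = -2283/(-1/40 + 1584) = -2283/63359/40 = -2283*40/63359 = -91320/63359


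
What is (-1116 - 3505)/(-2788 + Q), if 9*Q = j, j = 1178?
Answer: 41589/23914 ≈ 1.7391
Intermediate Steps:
Q = 1178/9 (Q = (⅑)*1178 = 1178/9 ≈ 130.89)
(-1116 - 3505)/(-2788 + Q) = (-1116 - 3505)/(-2788 + 1178/9) = -4621/(-23914/9) = -4621*(-9/23914) = 41589/23914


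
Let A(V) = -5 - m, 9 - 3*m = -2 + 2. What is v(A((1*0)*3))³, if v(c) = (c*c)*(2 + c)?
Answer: -56623104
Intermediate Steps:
m = 3 (m = 3 - (-2 + 2)/3 = 3 - ⅓*0 = 3 + 0 = 3)
A(V) = -8 (A(V) = -5 - 1*3 = -5 - 3 = -8)
v(c) = c²*(2 + c)
v(A((1*0)*3))³ = ((-8)²*(2 - 8))³ = (64*(-6))³ = (-384)³ = -56623104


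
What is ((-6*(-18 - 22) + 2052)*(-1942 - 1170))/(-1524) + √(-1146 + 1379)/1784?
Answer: 594392/127 + √233/1784 ≈ 4680.3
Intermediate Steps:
((-6*(-18 - 22) + 2052)*(-1942 - 1170))/(-1524) + √(-1146 + 1379)/1784 = ((-6*(-40) + 2052)*(-3112))*(-1/1524) + √233*(1/1784) = ((240 + 2052)*(-3112))*(-1/1524) + √233/1784 = (2292*(-3112))*(-1/1524) + √233/1784 = -7132704*(-1/1524) + √233/1784 = 594392/127 + √233/1784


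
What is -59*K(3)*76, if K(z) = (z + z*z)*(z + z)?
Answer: -322848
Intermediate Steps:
K(z) = 2*z*(z + z**2) (K(z) = (z + z**2)*(2*z) = 2*z*(z + z**2))
-59*K(3)*76 = -118*3**2*(1 + 3)*76 = -118*9*4*76 = -59*72*76 = -4248*76 = -322848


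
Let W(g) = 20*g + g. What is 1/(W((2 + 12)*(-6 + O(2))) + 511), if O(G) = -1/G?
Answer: -1/1400 ≈ -0.00071429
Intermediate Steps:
W(g) = 21*g
1/(W((2 + 12)*(-6 + O(2))) + 511) = 1/(21*((2 + 12)*(-6 - 1/2)) + 511) = 1/(21*(14*(-6 - 1*1/2)) + 511) = 1/(21*(14*(-6 - 1/2)) + 511) = 1/(21*(14*(-13/2)) + 511) = 1/(21*(-91) + 511) = 1/(-1911 + 511) = 1/(-1400) = -1/1400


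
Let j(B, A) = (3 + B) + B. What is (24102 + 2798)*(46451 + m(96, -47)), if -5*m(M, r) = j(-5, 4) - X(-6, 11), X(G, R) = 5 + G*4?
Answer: 1249467340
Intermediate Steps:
X(G, R) = 5 + 4*G
j(B, A) = 3 + 2*B
m(M, r) = -12/5 (m(M, r) = -((3 + 2*(-5)) - (5 + 4*(-6)))/5 = -((3 - 10) - (5 - 24))/5 = -(-7 - 1*(-19))/5 = -(-7 + 19)/5 = -⅕*12 = -12/5)
(24102 + 2798)*(46451 + m(96, -47)) = (24102 + 2798)*(46451 - 12/5) = 26900*(232243/5) = 1249467340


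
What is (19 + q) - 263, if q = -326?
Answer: -570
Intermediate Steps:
(19 + q) - 263 = (19 - 326) - 263 = -307 - 263 = -570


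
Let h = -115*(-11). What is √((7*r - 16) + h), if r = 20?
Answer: √1389 ≈ 37.269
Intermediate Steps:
h = 1265
√((7*r - 16) + h) = √((7*20 - 16) + 1265) = √((140 - 16) + 1265) = √(124 + 1265) = √1389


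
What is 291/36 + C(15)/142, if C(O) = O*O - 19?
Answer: 8123/852 ≈ 9.5340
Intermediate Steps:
C(O) = -19 + O² (C(O) = O² - 19 = -19 + O²)
291/36 + C(15)/142 = 291/36 + (-19 + 15²)/142 = 291*(1/36) + (-19 + 225)*(1/142) = 97/12 + 206*(1/142) = 97/12 + 103/71 = 8123/852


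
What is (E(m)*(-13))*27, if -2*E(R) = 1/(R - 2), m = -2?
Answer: -351/8 ≈ -43.875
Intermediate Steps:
E(R) = -1/(2*(-2 + R)) (E(R) = -1/(2*(R - 2)) = -1/(2*(-2 + R)))
(E(m)*(-13))*27 = (-1/(-4 + 2*(-2))*(-13))*27 = (-1/(-4 - 4)*(-13))*27 = (-1/(-8)*(-13))*27 = (-1*(-⅛)*(-13))*27 = ((⅛)*(-13))*27 = -13/8*27 = -351/8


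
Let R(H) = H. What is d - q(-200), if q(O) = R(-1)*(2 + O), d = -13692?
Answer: -13890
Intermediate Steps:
q(O) = -2 - O (q(O) = -(2 + O) = -2 - O)
d - q(-200) = -13692 - (-2 - 1*(-200)) = -13692 - (-2 + 200) = -13692 - 1*198 = -13692 - 198 = -13890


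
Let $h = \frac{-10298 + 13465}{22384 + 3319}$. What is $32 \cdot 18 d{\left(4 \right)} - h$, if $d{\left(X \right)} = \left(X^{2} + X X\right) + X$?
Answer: $\frac{532974241}{25703} \approx 20736.0$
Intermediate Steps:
$d{\left(X \right)} = X + 2 X^{2}$ ($d{\left(X \right)} = \left(X^{2} + X^{2}\right) + X = 2 X^{2} + X = X + 2 X^{2}$)
$h = \frac{3167}{25703} \approx 0.12322$
$32 \cdot 18 d{\left(4 \right)} - h = 32 \cdot 18 \cdot 4 \left(1 + 2 \cdot 4\right) - \frac{3167}{25703} = 576 \cdot 4 \left(1 + 8\right) - \frac{3167}{25703} = 576 \cdot 4 \cdot 9 - \frac{3167}{25703} = 576 \cdot 36 - \frac{3167}{25703} = 20736 - \frac{3167}{25703} = \frac{532974241}{25703}$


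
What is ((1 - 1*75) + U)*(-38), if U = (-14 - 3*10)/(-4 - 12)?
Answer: 5415/2 ≈ 2707.5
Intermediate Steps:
U = 11/4 (U = (-14 - 30)/(-16) = -44*(-1/16) = 11/4 ≈ 2.7500)
((1 - 1*75) + U)*(-38) = ((1 - 1*75) + 11/4)*(-38) = ((1 - 75) + 11/4)*(-38) = (-74 + 11/4)*(-38) = -285/4*(-38) = 5415/2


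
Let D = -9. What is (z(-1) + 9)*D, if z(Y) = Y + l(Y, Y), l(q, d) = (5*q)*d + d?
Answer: -108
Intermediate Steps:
l(q, d) = d + 5*d*q (l(q, d) = 5*d*q + d = d + 5*d*q)
z(Y) = Y + Y*(1 + 5*Y)
(z(-1) + 9)*D = (-(2 + 5*(-1)) + 9)*(-9) = (-(2 - 5) + 9)*(-9) = (-1*(-3) + 9)*(-9) = (3 + 9)*(-9) = 12*(-9) = -108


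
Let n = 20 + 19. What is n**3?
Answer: 59319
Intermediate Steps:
n = 39
n**3 = 39**3 = 59319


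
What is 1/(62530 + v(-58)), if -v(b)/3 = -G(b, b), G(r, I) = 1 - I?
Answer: 1/62707 ≈ 1.5947e-5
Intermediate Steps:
v(b) = 3 - 3*b (v(b) = -(-3)*(1 - b) = -3*(-1 + b) = 3 - 3*b)
1/(62530 + v(-58)) = 1/(62530 + (3 - 3*(-58))) = 1/(62530 + (3 + 174)) = 1/(62530 + 177) = 1/62707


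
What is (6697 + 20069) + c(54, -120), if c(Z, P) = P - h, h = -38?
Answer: 26684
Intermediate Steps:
c(Z, P) = 38 + P (c(Z, P) = P - 1*(-38) = P + 38 = 38 + P)
(6697 + 20069) + c(54, -120) = (6697 + 20069) + (38 - 120) = 26766 - 82 = 26684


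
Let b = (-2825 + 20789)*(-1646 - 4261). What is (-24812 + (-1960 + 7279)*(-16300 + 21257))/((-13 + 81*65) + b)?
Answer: -26341471/106108096 ≈ -0.24825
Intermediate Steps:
b = -106113348 (b = 17964*(-5907) = -106113348)
(-24812 + (-1960 + 7279)*(-16300 + 21257))/((-13 + 81*65) + b) = (-24812 + (-1960 + 7279)*(-16300 + 21257))/((-13 + 81*65) - 106113348) = (-24812 + 5319*4957)/((-13 + 5265) - 106113348) = (-24812 + 26366283)/(5252 - 106113348) = 26341471/(-106108096) = 26341471*(-1/106108096) = -26341471/106108096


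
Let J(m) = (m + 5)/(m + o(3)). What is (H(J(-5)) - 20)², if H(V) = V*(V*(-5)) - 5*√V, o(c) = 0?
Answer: 400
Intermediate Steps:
J(m) = (5 + m)/m (J(m) = (m + 5)/(m + 0) = (5 + m)/m)
H(V) = -5*√V - 5*V² (H(V) = V*(-5*V) - 5*√V = -5*V² - 5*√V = -5*√V - 5*V²)
(H(J(-5)) - 20)² = ((-5*√(5 - 5)*(I*√5/5) - 5*(5 - 5)²/25) - 20)² = ((-5*√(-⅕*0) - 5*(-⅕*0)²) - 20)² = ((-5*√0 - 5*0²) - 20)² = ((-5*0 - 5*0) - 20)² = ((0 + 0) - 20)² = (0 - 20)² = (-20)² = 400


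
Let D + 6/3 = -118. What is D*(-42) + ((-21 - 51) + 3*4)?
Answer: 4980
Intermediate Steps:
D = -120 (D = -2 - 118 = -120)
D*(-42) + ((-21 - 51) + 3*4) = -120*(-42) + ((-21 - 51) + 3*4) = 5040 + (-72 + 12) = 5040 - 60 = 4980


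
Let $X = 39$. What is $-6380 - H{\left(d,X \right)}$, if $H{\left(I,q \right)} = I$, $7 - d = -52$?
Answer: $-6439$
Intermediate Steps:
$d = 59$ ($d = 7 - -52 = 7 + 52 = 59$)
$-6380 - H{\left(d,X \right)} = -6380 - 59 = -6439$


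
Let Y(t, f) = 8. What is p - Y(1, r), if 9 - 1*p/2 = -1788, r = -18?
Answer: 3586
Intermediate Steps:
p = 3594 (p = 18 - 2*(-1788) = 18 + 3576 = 3594)
p - Y(1, r) = 3594 - 1*8 = 3594 - 8 = 3586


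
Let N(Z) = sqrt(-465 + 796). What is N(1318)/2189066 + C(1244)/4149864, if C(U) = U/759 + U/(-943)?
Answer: 1244/16142452227 + sqrt(331)/2189066 ≈ 8.3881e-6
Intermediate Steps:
C(U) = 8*U/31119 (C(U) = U*(1/759) + U*(-1/943) = U/759 - U/943 = 8*U/31119)
N(Z) = sqrt(331)
N(1318)/2189066 + C(1244)/4149864 = sqrt(331)/2189066 + ((8/31119)*1244)/4149864 = sqrt(331)*(1/2189066) + (9952/31119)*(1/4149864) = sqrt(331)/2189066 + 1244/16142452227 = 1244/16142452227 + sqrt(331)/2189066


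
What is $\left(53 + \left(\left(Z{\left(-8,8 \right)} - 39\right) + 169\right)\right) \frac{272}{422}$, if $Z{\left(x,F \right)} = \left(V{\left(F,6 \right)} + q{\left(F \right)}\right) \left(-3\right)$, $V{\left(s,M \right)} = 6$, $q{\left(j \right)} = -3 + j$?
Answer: $\frac{20400}{211} \approx 96.682$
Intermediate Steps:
$Z{\left(x,F \right)} = -9 - 3 F$ ($Z{\left(x,F \right)} = \left(6 + \left(-3 + F\right)\right) \left(-3\right) = \left(3 + F\right) \left(-3\right) = -9 - 3 F$)
$\left(53 + \left(\left(Z{\left(-8,8 \right)} - 39\right) + 169\right)\right) \frac{272}{422} = \left(53 + \left(\left(\left(-9 - 24\right) - 39\right) + 169\right)\right) \frac{272}{422} = \left(53 + \left(\left(\left(-9 - 24\right) - 39\right) + 169\right)\right) 272 \cdot \frac{1}{422} = \left(53 + \left(\left(-33 - 39\right) + 169\right)\right) \frac{136}{211} = \left(53 + \left(-72 + 169\right)\right) \frac{136}{211} = \left(53 + 97\right) \frac{136}{211} = 150 \cdot \frac{136}{211} = \frac{20400}{211}$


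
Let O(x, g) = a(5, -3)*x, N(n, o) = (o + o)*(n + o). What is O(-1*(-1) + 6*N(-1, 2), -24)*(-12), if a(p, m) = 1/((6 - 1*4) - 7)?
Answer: 60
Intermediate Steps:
N(n, o) = 2*o*(n + o) (N(n, o) = (2*o)*(n + o) = 2*o*(n + o))
a(p, m) = -⅕ (a(p, m) = 1/((6 - 4) - 7) = 1/(2 - 7) = 1/(-5) = -⅕)
O(x, g) = -x/5
O(-1*(-1) + 6*N(-1, 2), -24)*(-12) = -(-1*(-1) + 6*(2*2*(-1 + 2)))/5*(-12) = -(1 + 6*(2*2*1))/5*(-12) = -(1 + 6*4)/5*(-12) = -(1 + 24)/5*(-12) = -⅕*25*(-12) = -5*(-12) = 60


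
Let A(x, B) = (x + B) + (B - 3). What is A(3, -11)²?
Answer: 484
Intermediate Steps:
A(x, B) = -3 + x + 2*B (A(x, B) = (B + x) + (-3 + B) = -3 + x + 2*B)
A(3, -11)² = (-3 + 3 + 2*(-11))² = (-3 + 3 - 22)² = (-22)² = 484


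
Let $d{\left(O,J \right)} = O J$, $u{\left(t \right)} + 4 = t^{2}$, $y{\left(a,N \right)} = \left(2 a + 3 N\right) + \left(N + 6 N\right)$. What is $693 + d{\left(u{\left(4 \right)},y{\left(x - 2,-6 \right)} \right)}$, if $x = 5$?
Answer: $45$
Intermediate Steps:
$y{\left(a,N \right)} = 2 a + 10 N$ ($y{\left(a,N \right)} = \left(2 a + 3 N\right) + 7 N = 2 a + 10 N$)
$u{\left(t \right)} = -4 + t^{2}$
$d{\left(O,J \right)} = J O$
$693 + d{\left(u{\left(4 \right)},y{\left(x - 2,-6 \right)} \right)} = 693 + \left(2 \left(5 - 2\right) + 10 \left(-6\right)\right) \left(-4 + 4^{2}\right) = 693 + \left(2 \cdot 3 - 60\right) \left(-4 + 16\right) = 693 + \left(6 - 60\right) 12 = 693 - 648 = 45$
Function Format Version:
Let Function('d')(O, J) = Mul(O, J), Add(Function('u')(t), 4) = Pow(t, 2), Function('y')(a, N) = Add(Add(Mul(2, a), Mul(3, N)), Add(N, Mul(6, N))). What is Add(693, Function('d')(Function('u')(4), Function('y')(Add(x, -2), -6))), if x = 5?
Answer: 45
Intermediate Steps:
Function('y')(a, N) = Add(Mul(2, a), Mul(10, N)) (Function('y')(a, N) = Add(Add(Mul(2, a), Mul(3, N)), Mul(7, N)) = Add(Mul(2, a), Mul(10, N)))
Function('u')(t) = Add(-4, Pow(t, 2))
Function('d')(O, J) = Mul(J, O)
Add(693, Function('d')(Function('u')(4), Function('y')(Add(x, -2), -6))) = Add(693, Mul(Add(Mul(2, Add(5, -2)), Mul(10, -6)), Add(-4, Pow(4, 2)))) = Add(693, Mul(Add(Mul(2, 3), -60), Add(-4, 16))) = Add(693, Mul(Add(6, -60), 12)) = Add(693, Mul(-54, 12)) = Add(693, -648) = 45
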